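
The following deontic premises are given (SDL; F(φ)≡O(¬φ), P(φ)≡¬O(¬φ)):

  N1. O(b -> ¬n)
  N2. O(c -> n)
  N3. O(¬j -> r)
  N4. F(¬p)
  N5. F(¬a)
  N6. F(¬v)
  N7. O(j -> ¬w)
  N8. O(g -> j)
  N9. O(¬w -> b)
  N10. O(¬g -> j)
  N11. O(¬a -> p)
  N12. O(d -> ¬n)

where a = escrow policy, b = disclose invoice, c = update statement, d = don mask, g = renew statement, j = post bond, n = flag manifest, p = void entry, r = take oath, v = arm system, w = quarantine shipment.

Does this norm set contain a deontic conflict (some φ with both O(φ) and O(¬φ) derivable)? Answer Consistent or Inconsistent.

Premise 11 is O(¬a -> p); even if O(p) held, inferring O(¬a) would be affirming the consequent — invalid.
So O(¬a) is not derivable, and the apparent clash with O(a) does not arise.
A world satisfying every obligation exists (e.g. a=true, b=true, c=false, d=false, g=false, j=true, n=false, p=true, r=false, v=true, w=false); no atom is both obligatory and forbidden, so the set is consistent.

Consistent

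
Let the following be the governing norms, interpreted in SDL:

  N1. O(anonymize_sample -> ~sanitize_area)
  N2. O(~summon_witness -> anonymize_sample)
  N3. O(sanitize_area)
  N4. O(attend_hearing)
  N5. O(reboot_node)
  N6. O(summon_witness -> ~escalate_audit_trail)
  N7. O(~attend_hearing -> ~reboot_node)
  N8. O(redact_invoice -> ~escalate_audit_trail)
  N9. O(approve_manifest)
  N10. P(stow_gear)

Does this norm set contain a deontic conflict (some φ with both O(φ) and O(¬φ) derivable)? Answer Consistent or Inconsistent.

Premise 7 is O(~attend_hearing -> ~reboot_node), but O(~attend_hearing) is not derivable from the premises, so it does not yield O(~reboot_node).
So O(~reboot_node) is not derivable, and the apparent clash with O(reboot_node) does not arise.
A world satisfying every obligation exists (e.g. anonymize_sample=false, approve_manifest=true, attend_hearing=true, escalate_audit_trail=false, reboot_node=true, redact_invoice=false, sanitize_area=true, stow_gear=false, summon_witness=true); no atom is both obligatory and forbidden, so the set is consistent.

Consistent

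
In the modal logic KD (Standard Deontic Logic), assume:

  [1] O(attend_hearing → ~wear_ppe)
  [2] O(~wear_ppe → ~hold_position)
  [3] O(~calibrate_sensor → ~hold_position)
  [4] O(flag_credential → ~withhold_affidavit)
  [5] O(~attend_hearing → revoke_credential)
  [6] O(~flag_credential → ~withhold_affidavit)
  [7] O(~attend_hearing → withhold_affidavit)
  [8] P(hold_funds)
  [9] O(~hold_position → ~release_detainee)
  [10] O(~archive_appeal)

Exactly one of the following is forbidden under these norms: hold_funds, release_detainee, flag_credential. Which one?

By case analysis on flag_credential: premise 4 gives O(flag_credential → ~withhold_affidavit) and premise 6 gives O(~flag_credential → ~withhold_affidavit), so O(~withhold_affidavit) either way.
Premise 7, O(~attend_hearing → withhold_affidavit), contraposes to O(~withhold_affidavit → attend_hearing); with O(~withhold_affidavit) we get O(attend_hearing).
Applying K to premise 1 (O(attend_hearing → ~wear_ppe)) and O(attend_hearing) yields O(~wear_ppe).
Premise 2 is O(~wear_ppe → ~hold_position); since O(~wear_ppe), deontic closure gives O(~hold_position).
Premise 9 is O(~hold_position → ~release_detainee); since O(~hold_position), deontic closure gives O(~release_detainee).
So O(~release_detainee) holds, i.e. release_detainee is forbidden. None of the other listed options is forbidden under the premises.

release_detainee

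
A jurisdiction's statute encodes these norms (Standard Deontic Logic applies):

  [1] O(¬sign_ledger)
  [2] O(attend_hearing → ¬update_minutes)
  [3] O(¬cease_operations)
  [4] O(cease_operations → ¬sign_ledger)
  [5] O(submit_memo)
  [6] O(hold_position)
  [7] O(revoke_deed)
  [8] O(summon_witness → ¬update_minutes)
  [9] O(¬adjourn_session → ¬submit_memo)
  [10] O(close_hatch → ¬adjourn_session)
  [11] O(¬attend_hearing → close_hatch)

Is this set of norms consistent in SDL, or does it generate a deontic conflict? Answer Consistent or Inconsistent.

Consistent

Premise 4 is O(cease_operations → ¬sign_ledger); even if O(¬sign_ledger) held, inferring O(cease_operations) would be affirming the consequent — invalid.
So O(cease_operations) is not derivable, and the apparent clash with O(¬cease_operations) does not arise.
A world satisfying every obligation exists (e.g. adjourn_session=true, attend_hearing=true, cease_operations=false, close_hatch=false, hold_position=true, revoke_deed=true, sign_ledger=false, submit_memo=true, summon_witness=false, update_minutes=false); no atom is both obligatory and forbidden, so the set is consistent.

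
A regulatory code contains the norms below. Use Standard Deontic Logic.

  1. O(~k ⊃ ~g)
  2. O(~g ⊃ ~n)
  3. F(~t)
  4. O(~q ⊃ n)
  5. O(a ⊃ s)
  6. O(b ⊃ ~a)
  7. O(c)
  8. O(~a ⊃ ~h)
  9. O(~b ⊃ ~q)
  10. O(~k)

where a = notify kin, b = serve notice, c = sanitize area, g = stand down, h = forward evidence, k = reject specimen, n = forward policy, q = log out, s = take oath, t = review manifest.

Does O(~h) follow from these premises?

Yes

Premise 10 states O(~k) outright.
Applying K to premise 1 (O(~k ⊃ ~g)) and O(~k) yields O(~g).
With premise 2, O(~g ⊃ ~n), the K-axiom yields O(~n).
Premise 4 is O(~q ⊃ n); contrapositively O(~n ⊃ q). Since O(~n) holds, K gives O(q).
Premise 9, O(~b ⊃ ~q), contraposes to O(q ⊃ b); with O(q) we get O(b).
From O(b) and premise 6, O(b ⊃ ~a), we obtain O(~a).
From O(~a) and premise 8, O(~a ⊃ ~h), we obtain O(~h).
Premises 3, 5, 7 do not contribute to this derivation.
So O(~h) follows.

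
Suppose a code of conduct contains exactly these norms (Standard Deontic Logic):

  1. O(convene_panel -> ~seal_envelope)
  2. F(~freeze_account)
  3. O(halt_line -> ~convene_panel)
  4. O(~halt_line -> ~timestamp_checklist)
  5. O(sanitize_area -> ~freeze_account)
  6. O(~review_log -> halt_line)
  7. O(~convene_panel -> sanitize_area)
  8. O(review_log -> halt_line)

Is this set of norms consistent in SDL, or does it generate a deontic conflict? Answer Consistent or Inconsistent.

Premises 8 and 6 are O(review_log -> halt_line) and O(~review_log -> halt_line); every ideal world satisfies review_log or ~review_log, so in either case halt_line holds — hence O(halt_line).
With premise 3, O(halt_line -> ~convene_panel), the K-axiom yields O(~convene_panel).
Premise 7 is O(~convene_panel -> sanitize_area); since O(~convene_panel), deontic closure gives O(sanitize_area).
Premise 5 is O(sanitize_area -> ~freeze_account); since O(sanitize_area), deontic closure gives O(~freeze_account).
Yet premise 2 is F(~freeze_account), i.e. O(freeze_account).
We now have both O(~freeze_account) and O(freeze_account) — freeze_account is simultaneously obligatory and forbidden, violating the D-axiom.

Inconsistent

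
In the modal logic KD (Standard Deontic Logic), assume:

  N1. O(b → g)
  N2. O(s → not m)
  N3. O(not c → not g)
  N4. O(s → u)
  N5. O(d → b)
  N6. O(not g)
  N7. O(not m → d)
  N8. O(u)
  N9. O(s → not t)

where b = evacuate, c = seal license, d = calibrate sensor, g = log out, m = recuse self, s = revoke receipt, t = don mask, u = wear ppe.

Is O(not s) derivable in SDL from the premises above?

Premise 6 states O(not g) outright.
Premise 1 is O(b → g); contrapositively O(not g → not b). Since O(not g) holds, K gives O(not b).
Premise 5, O(d → b), contraposes to O(not b → not d); with O(not b) we get O(not d).
Premise 7 is O(not m → d); contrapositively O(not d → m). Since O(not d) holds, K gives O(m).
Premise 2 is O(s → not m); contrapositively O(m → not s). Since O(m) holds, K gives O(not s).
Premises 3, 4, 8, 9 do not contribute to this derivation.
So O(not s) follows.

Yes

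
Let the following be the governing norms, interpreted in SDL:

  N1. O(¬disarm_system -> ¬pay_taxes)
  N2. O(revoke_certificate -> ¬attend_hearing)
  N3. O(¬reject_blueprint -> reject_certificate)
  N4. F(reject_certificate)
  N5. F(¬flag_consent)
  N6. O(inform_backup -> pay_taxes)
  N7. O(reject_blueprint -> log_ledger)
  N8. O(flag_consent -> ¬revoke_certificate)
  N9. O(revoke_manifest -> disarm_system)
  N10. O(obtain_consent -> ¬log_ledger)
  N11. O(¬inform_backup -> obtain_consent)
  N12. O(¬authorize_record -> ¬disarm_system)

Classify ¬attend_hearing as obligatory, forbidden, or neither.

Premise 2 is O(revoke_certificate -> ¬attend_hearing), but O(revoke_certificate) is not derivable from the premises, so it does not yield O(¬attend_hearing).
No premise or chain of K-axiom applications forces O(¬attend_hearing), and none forces O(attend_hearing). So ¬attend_hearing is neither obligatory nor forbidden under these norms.

Neither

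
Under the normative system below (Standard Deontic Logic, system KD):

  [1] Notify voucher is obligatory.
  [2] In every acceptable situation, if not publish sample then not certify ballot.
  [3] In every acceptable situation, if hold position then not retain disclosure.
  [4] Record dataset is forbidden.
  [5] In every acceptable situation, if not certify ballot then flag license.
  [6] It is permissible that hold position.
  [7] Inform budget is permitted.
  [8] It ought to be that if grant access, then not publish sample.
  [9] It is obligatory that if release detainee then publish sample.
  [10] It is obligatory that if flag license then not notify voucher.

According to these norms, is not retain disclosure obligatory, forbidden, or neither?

Premise 3 is O(hold_position → ¬retain_disclosure), but O(hold_position) is not derivable from the premises (the permission P(hold_position) asserts only ¬O(¬hold_position), not O(hold_position)), so it does not yield O(¬retain_disclosure).
No premise or chain of K-axiom applications forces O(¬retain_disclosure), and none forces O(retain_disclosure). So ¬retain_disclosure is neither obligatory nor forbidden under these norms.

Neither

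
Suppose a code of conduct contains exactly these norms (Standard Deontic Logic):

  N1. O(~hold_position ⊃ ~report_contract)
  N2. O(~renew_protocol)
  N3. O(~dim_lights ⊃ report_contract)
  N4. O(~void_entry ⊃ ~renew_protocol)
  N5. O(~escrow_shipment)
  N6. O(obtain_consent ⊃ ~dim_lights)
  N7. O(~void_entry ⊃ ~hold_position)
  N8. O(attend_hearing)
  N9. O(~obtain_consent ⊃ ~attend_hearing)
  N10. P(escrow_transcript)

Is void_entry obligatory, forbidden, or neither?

Obligatory

From premise 8 we have O(attend_hearing).
The contrapositive of premise 9 (O(~obtain_consent ⊃ ~attend_hearing)) is O(attend_hearing ⊃ obtain_consent), and O(attend_hearing) is already established, so O(obtain_consent).
With premise 6, O(obtain_consent ⊃ ~dim_lights), the K-axiom yields O(~dim_lights).
Premise 3 is O(~dim_lights ⊃ report_contract); since O(~dim_lights), deontic closure gives O(report_contract).
Premise 1, O(~hold_position ⊃ ~report_contract), contraposes to O(report_contract ⊃ hold_position); with O(report_contract) we get O(hold_position).
The contrapositive of premise 7 (O(~void_entry ⊃ ~hold_position)) is O(hold_position ⊃ void_entry), and O(hold_position) is already established, so O(void_entry).
Premises 2, 4, 5, 10 do not contribute to this derivation.
Hence void_entry is obligatory.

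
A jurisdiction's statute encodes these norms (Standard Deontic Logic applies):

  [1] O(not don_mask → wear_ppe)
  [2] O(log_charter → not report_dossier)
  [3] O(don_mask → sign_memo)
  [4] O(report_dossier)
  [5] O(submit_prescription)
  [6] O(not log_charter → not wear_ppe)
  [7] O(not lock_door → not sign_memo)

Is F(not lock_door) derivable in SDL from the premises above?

Yes

Premise 4 gives O(report_dossier).
Premise 2 is O(log_charter → not report_dossier); contrapositively O(report_dossier → not log_charter). Since O(report_dossier) holds, K gives O(not log_charter).
Premise 6 is O(not log_charter → not wear_ppe); since O(not log_charter), deontic closure gives O(not wear_ppe).
Premise 1 is O(not don_mask → wear_ppe); contrapositively O(not wear_ppe → don_mask). Since O(not wear_ppe) holds, K gives O(don_mask).
From O(don_mask) and premise 3, O(don_mask → sign_memo), we obtain O(sign_memo).
Premise 7 is O(not lock_door → not sign_memo); contrapositively O(sign_memo → lock_door). Since O(sign_memo) holds, K gives O(lock_door).
Premise 5 does not contribute to this derivation.
So O(lock_door) holds, i.e. F(not lock_door). The claim follows.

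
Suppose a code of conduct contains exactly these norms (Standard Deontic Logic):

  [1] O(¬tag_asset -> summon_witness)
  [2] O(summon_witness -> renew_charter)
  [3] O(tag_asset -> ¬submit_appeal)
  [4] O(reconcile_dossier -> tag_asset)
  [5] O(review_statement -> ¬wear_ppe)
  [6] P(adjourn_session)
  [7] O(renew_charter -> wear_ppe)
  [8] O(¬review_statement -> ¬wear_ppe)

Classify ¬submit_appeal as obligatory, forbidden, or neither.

Premises 5 and 8 cover both cases: O(review_statement -> ¬wear_ppe) and O(¬review_statement -> ¬wear_ppe). Since review_statement ∨ ¬review_statement is a tautology, O(¬wear_ppe) follows.
The contrapositive of premise 7 (O(renew_charter -> wear_ppe)) is O(¬wear_ppe -> ¬renew_charter), and O(¬wear_ppe) is already established, so O(¬renew_charter).
Premise 2 is O(summon_witness -> renew_charter); contrapositively O(¬renew_charter -> ¬summon_witness). Since O(¬renew_charter) holds, K gives O(¬summon_witness).
The contrapositive of premise 1 (O(¬tag_asset -> summon_witness)) is O(¬summon_witness -> tag_asset), and O(¬summon_witness) is already established, so O(tag_asset).
Applying K to premise 3 (O(tag_asset -> ¬submit_appeal)) and O(tag_asset) yields O(¬submit_appeal).
Premises 4, 6 do not contribute to this derivation.
Hence ¬submit_appeal is obligatory.

Obligatory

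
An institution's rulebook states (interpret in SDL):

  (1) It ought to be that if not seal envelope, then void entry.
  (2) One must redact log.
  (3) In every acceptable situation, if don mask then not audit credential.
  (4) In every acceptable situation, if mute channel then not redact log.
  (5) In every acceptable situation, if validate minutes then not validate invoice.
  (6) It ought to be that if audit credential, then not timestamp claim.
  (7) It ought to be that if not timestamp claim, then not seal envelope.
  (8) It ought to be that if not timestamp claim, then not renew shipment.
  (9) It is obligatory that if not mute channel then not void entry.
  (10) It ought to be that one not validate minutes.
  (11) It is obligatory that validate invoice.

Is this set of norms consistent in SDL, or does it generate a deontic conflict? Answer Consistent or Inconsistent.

Consistent

Premise 5 is O(validate_minutes → ¬validate_invoice), but O(validate_minutes) is not derivable from the premises, so it does not yield O(¬validate_invoice).
So O(¬validate_invoice) is not derivable, and the apparent clash with O(validate_invoice) does not arise.
A world satisfying every obligation exists (e.g. audit_credential=false, don_mask=false, mute_channel=false, redact_log=true, renew_shipment=false, seal_envelope=true, timestamp_claim=true, validate_invoice=true, validate_minutes=false, void_entry=false); no atom is both obligatory and forbidden, so the set is consistent.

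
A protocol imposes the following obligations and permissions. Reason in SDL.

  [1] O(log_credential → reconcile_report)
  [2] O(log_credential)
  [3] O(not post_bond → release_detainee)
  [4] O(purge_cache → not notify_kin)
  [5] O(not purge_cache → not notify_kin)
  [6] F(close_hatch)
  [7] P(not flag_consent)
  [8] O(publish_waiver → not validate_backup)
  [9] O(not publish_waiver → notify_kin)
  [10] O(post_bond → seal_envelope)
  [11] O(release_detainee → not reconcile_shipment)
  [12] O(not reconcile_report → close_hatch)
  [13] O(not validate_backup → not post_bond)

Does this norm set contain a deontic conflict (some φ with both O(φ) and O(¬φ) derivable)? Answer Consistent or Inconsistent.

Premise 12 is O(not reconcile_report → close_hatch), but O(not reconcile_report) is not derivable from the premises, so it does not yield O(close_hatch).
So O(close_hatch) is not derivable, and the apparent clash with O(not close_hatch) does not arise.
A world satisfying every obligation exists (e.g. close_hatch=false, flag_consent=false, log_credential=true, notify_kin=false, post_bond=false, publish_waiver=true, purge_cache=false, reconcile_report=true, reconcile_shipment=false, release_detainee=true, seal_envelope=false, validate_backup=false); no atom is both obligatory and forbidden, so the set is consistent.

Consistent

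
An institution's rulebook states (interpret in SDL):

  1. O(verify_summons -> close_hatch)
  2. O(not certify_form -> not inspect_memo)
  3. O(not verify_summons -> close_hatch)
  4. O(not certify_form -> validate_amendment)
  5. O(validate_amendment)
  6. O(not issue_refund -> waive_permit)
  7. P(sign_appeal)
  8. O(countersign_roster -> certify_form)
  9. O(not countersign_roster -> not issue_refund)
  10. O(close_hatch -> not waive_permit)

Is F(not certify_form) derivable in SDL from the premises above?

Premises 3 and 1 are O(not verify_summons -> close_hatch) and O(verify_summons -> close_hatch); every ideal world satisfies not verify_summons or verify_summons, so in either case close_hatch holds — hence O(close_hatch).
From O(close_hatch) and premise 10, O(close_hatch -> not waive_permit), we obtain O(not waive_permit).
The contrapositive of premise 6 (O(not issue_refund -> waive_permit)) is O(not waive_permit -> issue_refund), and O(not waive_permit) is already established, so O(issue_refund).
Premise 9 is O(not countersign_roster -> not issue_refund); contrapositively O(issue_refund -> countersign_roster). Since O(issue_refund) holds, K gives O(countersign_roster).
Premise 8 is O(countersign_roster -> certify_form); since O(countersign_roster), deontic closure gives O(certify_form).
Premises 2, 4, 5, 7 do not contribute to this derivation.
So O(certify_form) holds, i.e. F(not certify_form). The claim follows.

Yes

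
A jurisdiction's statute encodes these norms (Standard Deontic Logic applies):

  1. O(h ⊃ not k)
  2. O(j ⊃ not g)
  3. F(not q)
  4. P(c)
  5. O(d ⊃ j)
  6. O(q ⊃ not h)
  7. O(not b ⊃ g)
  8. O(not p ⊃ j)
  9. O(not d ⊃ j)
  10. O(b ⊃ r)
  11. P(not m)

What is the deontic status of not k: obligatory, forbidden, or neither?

Neither

Premise 1 is O(h ⊃ not k), but O(h) is not derivable from the premises, so it does not yield O(not k).
No premise or chain of K-axiom applications forces O(not k), and none forces O(k). So not k is neither obligatory nor forbidden under these norms.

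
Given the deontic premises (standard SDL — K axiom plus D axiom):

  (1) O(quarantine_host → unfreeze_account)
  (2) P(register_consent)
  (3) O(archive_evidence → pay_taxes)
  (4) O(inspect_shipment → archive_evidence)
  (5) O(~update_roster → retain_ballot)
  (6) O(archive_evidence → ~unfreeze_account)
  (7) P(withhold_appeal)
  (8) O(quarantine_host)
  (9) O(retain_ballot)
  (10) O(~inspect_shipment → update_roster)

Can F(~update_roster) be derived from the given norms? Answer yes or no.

Premise 8 gives O(quarantine_host).
Premise 1 is O(quarantine_host → unfreeze_account); since O(quarantine_host), deontic closure gives O(unfreeze_account).
Premise 6 is O(archive_evidence → ~unfreeze_account); contrapositively O(unfreeze_account → ~archive_evidence). Since O(unfreeze_account) holds, K gives O(~archive_evidence).
Premise 4 is O(inspect_shipment → archive_evidence); contrapositively O(~archive_evidence → ~inspect_shipment). Since O(~archive_evidence) holds, K gives O(~inspect_shipment).
Premise 10 is O(~inspect_shipment → update_roster); since O(~inspect_shipment), deontic closure gives O(update_roster).
Premises 2, 3, 5, 7, 9 do not contribute to this derivation.
So O(update_roster) holds, i.e. F(~update_roster). The claim follows.

Yes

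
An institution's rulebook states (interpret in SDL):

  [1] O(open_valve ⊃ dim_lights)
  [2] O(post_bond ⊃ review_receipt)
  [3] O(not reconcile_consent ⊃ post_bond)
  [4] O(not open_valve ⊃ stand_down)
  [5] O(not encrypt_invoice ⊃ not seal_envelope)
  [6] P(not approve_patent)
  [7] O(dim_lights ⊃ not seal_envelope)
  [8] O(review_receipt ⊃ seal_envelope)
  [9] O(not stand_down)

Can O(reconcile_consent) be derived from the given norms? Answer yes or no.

From premise 9 we have O(not stand_down).
Premise 4, O(not open_valve ⊃ stand_down), contraposes to O(not stand_down ⊃ open_valve); with O(not stand_down) we get O(open_valve).
Applying K to premise 1 (O(open_valve ⊃ dim_lights)) and O(open_valve) yields O(dim_lights).
From O(dim_lights) and premise 7, O(dim_lights ⊃ not seal_envelope), we obtain O(not seal_envelope).
Premise 8 is O(review_receipt ⊃ seal_envelope); contrapositively O(not seal_envelope ⊃ not review_receipt). Since O(not seal_envelope) holds, K gives O(not review_receipt).
The contrapositive of premise 2 (O(post_bond ⊃ review_receipt)) is O(not review_receipt ⊃ not post_bond), and O(not review_receipt) is already established, so O(not post_bond).
Premise 3, O(not reconcile_consent ⊃ post_bond), contraposes to O(not post_bond ⊃ reconcile_consent); with O(not post_bond) we get O(reconcile_consent).
Premises 5, 6 do not contribute to this derivation.
So O(reconcile_consent) follows.

Yes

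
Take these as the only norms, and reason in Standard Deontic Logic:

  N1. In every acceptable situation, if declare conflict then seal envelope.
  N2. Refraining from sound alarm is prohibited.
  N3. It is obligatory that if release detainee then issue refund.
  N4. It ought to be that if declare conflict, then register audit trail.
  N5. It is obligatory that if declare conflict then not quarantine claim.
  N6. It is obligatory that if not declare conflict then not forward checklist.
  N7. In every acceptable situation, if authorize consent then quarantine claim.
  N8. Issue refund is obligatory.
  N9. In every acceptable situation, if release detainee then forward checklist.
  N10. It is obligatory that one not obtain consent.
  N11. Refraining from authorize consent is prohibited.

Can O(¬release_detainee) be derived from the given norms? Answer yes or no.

Yes

F(¬authorize_consent) at premise 11 means O(authorize_consent).
From O(authorize_consent) and premise 7, O(authorize_consent → quarantine_claim), we obtain O(quarantine_claim).
The contrapositive of premise 5 (O(declare_conflict → ¬quarantine_claim)) is O(quarantine_claim → ¬declare_conflict), and O(quarantine_claim) is already established, so O(¬declare_conflict).
With premise 6, O(¬declare_conflict → ¬forward_checklist), the K-axiom yields O(¬forward_checklist).
Premise 9, O(release_detainee → forward_checklist), contraposes to O(¬forward_checklist → ¬release_detainee); with O(¬forward_checklist) we get O(¬release_detainee).
Premises 1, 2, 3, 4, 8, 10 do not contribute to this derivation.
So O(¬release_detainee) follows.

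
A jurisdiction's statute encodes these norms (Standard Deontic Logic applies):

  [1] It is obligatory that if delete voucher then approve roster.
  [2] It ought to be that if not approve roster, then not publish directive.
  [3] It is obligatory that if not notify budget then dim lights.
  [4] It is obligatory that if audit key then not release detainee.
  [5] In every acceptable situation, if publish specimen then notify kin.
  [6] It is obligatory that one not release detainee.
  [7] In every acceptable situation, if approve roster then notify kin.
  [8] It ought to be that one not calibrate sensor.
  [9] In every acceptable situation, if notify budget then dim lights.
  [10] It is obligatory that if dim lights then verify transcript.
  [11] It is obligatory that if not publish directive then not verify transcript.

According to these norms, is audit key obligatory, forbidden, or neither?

Premise 4 is O(audit_key → ¬release_detainee); even if O(¬release_detainee) held, inferring O(audit_key) would be affirming the consequent — invalid.
No premise or chain of K-axiom applications forces O(audit_key), and none forces O(¬audit_key). So audit_key is neither obligatory nor forbidden under these norms.

Neither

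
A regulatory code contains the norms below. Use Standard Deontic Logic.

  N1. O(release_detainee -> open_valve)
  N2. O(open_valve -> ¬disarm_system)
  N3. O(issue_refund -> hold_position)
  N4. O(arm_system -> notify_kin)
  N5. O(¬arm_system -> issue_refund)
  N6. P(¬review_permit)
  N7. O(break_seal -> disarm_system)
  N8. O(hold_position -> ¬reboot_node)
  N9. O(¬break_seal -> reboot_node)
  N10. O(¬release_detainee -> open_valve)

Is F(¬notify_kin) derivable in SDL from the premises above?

Premises 10 and 1 cover both cases: O(¬release_detainee -> open_valve) and O(release_detainee -> open_valve). Since ¬release_detainee ∨ release_detainee is a tautology, O(open_valve) follows.
Applying K to premise 2 (O(open_valve -> ¬disarm_system)) and O(open_valve) yields O(¬disarm_system).
Premise 7 is O(break_seal -> disarm_system); contrapositively O(¬disarm_system -> ¬break_seal). Since O(¬disarm_system) holds, K gives O(¬break_seal).
Premise 9 is O(¬break_seal -> reboot_node); since O(¬break_seal), deontic closure gives O(reboot_node).
Premise 8 is O(hold_position -> ¬reboot_node); contrapositively O(reboot_node -> ¬hold_position). Since O(reboot_node) holds, K gives O(¬hold_position).
Premise 3, O(issue_refund -> hold_position), contraposes to O(¬hold_position -> ¬issue_refund); with O(¬hold_position) we get O(¬issue_refund).
Premise 5 is O(¬arm_system -> issue_refund); contrapositively O(¬issue_refund -> arm_system). Since O(¬issue_refund) holds, K gives O(arm_system).
With premise 4, O(arm_system -> notify_kin), the K-axiom yields O(notify_kin).
Premise 6 does not contribute to this derivation.
So O(notify_kin) holds, i.e. F(¬notify_kin). The claim follows.

Yes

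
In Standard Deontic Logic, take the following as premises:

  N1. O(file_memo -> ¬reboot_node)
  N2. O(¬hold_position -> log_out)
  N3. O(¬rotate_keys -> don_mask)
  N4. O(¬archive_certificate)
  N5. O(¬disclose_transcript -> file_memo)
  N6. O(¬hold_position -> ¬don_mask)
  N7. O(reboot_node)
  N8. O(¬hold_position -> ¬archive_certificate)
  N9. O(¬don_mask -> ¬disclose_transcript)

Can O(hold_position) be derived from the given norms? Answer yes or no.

Yes

Premise 7 states O(reboot_node) outright.
The contrapositive of premise 1 (O(file_memo -> ¬reboot_node)) is O(reboot_node -> ¬file_memo), and O(reboot_node) is already established, so O(¬file_memo).
Premise 5 is O(¬disclose_transcript -> file_memo); contrapositively O(¬file_memo -> disclose_transcript). Since O(¬file_memo) holds, K gives O(disclose_transcript).
The contrapositive of premise 9 (O(¬don_mask -> ¬disclose_transcript)) is O(disclose_transcript -> don_mask), and O(disclose_transcript) is already established, so O(don_mask).
The contrapositive of premise 6 (O(¬hold_position -> ¬don_mask)) is O(don_mask -> hold_position), and O(don_mask) is already established, so O(hold_position).
Premises 2, 3, 4, 8 do not contribute to this derivation.
So O(hold_position) follows.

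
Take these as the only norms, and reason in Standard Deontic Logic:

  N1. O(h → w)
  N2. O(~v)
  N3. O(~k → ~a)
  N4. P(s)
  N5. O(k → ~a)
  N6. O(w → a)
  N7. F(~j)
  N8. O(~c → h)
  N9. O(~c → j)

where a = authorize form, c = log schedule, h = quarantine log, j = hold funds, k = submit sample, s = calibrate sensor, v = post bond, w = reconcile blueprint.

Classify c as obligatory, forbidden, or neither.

By case analysis on ~k: premise 3 gives O(~k → ~a) and premise 5 gives O(k → ~a), so O(~a) either way.
Premise 6 is O(w → a); contrapositively O(~a → ~w). Since O(~a) holds, K gives O(~w).
The contrapositive of premise 1 (O(h → w)) is O(~w → ~h), and O(~w) is already established, so O(~h).
Premise 8 is O(~c → h); contrapositively O(~h → c). Since O(~h) holds, K gives O(c).
Premises 2, 4, 7, 9 do not contribute to this derivation.
Hence c is obligatory.

Obligatory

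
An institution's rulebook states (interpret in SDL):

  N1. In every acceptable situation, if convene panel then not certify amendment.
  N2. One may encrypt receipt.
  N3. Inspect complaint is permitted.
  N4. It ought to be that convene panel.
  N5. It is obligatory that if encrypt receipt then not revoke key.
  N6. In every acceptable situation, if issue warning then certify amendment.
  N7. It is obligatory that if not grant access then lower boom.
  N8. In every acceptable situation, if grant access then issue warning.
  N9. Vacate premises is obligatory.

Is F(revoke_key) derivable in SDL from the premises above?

No

Premise 5 is O(encrypt_receipt → ¬revoke_key), but O(encrypt_receipt) is not derivable from the premises (the permission P(encrypt_receipt) asserts only ¬O(¬encrypt_receipt), not O(encrypt_receipt)), so it does not yield O(¬revoke_key).
No other premise forces O(¬revoke_key). An ideal world satisfying every premise can still have revoke_key true, so F(revoke_key) is not derivable.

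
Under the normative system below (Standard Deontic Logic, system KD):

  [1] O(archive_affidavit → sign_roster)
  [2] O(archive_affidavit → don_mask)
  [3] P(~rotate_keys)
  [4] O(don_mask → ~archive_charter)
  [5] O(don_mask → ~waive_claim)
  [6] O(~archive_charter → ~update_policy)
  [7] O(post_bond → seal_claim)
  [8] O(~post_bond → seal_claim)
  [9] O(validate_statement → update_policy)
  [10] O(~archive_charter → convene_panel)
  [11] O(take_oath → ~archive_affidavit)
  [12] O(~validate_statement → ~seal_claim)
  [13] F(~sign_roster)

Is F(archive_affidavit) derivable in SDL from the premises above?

Yes

Premises 7 and 8 are O(post_bond → seal_claim) and O(~post_bond → seal_claim); every ideal world satisfies post_bond or ~post_bond, so in either case seal_claim holds — hence O(seal_claim).
Premise 12 is O(~validate_statement → ~seal_claim); contrapositively O(seal_claim → validate_statement). Since O(seal_claim) holds, K gives O(validate_statement).
With premise 9, O(validate_statement → update_policy), the K-axiom yields O(update_policy).
Premise 6 is O(~archive_charter → ~update_policy); contrapositively O(update_policy → archive_charter). Since O(update_policy) holds, K gives O(archive_charter).
Premise 4 is O(don_mask → ~archive_charter); contrapositively O(archive_charter → ~don_mask). Since O(archive_charter) holds, K gives O(~don_mask).
The contrapositive of premise 2 (O(archive_affidavit → don_mask)) is O(~don_mask → ~archive_affidavit), and O(~don_mask) is already established, so O(~archive_affidavit).
Premises 1, 3, 5, 10, 11, 13 do not contribute to this derivation.
So O(~archive_affidavit) holds, i.e. F(archive_affidavit). The claim follows.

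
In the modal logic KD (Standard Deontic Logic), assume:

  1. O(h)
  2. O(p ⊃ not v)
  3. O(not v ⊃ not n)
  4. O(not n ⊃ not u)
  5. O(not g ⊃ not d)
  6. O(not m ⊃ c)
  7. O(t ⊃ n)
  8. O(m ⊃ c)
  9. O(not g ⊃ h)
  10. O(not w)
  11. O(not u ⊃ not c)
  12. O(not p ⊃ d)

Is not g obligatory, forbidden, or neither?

Forbidden

By case analysis on m: premise 8 gives O(m ⊃ c) and premise 6 gives O(not m ⊃ c), so O(c) either way.
Premise 11, O(not u ⊃ not c), contraposes to O(c ⊃ u); with O(c) we get O(u).
Premise 4 is O(not n ⊃ not u); contrapositively O(u ⊃ n). Since O(u) holds, K gives O(n).
Premise 3, O(not v ⊃ not n), contraposes to O(n ⊃ v); with O(n) we get O(v).
Premise 2, O(p ⊃ not v), contraposes to O(v ⊃ not p); with O(v) we get O(not p).
Applying K to premise 12 (O(not p ⊃ d)) and O(not p) yields O(d).
The contrapositive of premise 5 (O(not g ⊃ not d)) is O(d ⊃ g), and O(d) is already established, so O(g).
Premises 1, 7, 9, 10 do not contribute to this derivation.
Thus O(g), which is F(not g): not g is forbidden.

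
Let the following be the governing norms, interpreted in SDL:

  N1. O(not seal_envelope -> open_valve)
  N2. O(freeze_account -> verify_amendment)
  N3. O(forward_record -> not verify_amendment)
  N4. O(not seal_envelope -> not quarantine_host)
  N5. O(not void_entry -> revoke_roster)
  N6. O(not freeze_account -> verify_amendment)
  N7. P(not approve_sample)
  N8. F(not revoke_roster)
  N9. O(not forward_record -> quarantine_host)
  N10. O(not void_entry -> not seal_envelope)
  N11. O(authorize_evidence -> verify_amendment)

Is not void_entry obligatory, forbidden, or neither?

Forbidden

Premises 2 and 6 are O(freeze_account -> verify_amendment) and O(not freeze_account -> verify_amendment); every ideal world satisfies freeze_account or not freeze_account, so in either case verify_amendment holds — hence O(verify_amendment).
Premise 3 is O(forward_record -> not verify_amendment); contrapositively O(verify_amendment -> not forward_record). Since O(verify_amendment) holds, K gives O(not forward_record).
Premise 9 is O(not forward_record -> quarantine_host); since O(not forward_record), deontic closure gives O(quarantine_host).
Premise 4 is O(not seal_envelope -> not quarantine_host); contrapositively O(quarantine_host -> seal_envelope). Since O(quarantine_host) holds, K gives O(seal_envelope).
Premise 10 is O(not void_entry -> not seal_envelope); contrapositively O(seal_envelope -> void_entry). Since O(seal_envelope) holds, K gives O(void_entry).
Premises 1, 5, 7, 8, 11 do not contribute to this derivation.
Thus O(void_entry), which is F(not void_entry): not void_entry is forbidden.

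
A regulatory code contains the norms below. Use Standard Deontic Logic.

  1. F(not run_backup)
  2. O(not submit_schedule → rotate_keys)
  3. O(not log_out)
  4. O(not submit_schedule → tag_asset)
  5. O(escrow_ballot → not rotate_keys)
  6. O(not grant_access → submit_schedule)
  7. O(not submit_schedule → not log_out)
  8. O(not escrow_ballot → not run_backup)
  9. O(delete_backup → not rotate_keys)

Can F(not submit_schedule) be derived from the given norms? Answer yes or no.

Yes

F(not run_backup) at premise 1 means O(run_backup).
Premise 8, O(not escrow_ballot → not run_backup), contraposes to O(run_backup → escrow_ballot); with O(run_backup) we get O(escrow_ballot).
From O(escrow_ballot) and premise 5, O(escrow_ballot → not rotate_keys), we obtain O(not rotate_keys).
Premise 2, O(not submit_schedule → rotate_keys), contraposes to O(not rotate_keys → submit_schedule); with O(not rotate_keys) we get O(submit_schedule).
Premises 3, 4, 6, 7, 9 do not contribute to this derivation.
So O(submit_schedule) holds, i.e. F(not submit_schedule). The claim follows.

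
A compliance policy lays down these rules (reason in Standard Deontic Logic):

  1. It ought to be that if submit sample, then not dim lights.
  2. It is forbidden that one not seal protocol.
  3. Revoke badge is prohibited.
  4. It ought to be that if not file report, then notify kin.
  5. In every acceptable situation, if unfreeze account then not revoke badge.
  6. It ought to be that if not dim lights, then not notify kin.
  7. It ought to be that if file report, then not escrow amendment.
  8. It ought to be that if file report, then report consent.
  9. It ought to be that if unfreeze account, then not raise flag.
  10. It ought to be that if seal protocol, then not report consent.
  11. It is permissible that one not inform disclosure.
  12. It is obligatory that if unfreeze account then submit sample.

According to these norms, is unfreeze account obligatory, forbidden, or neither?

Forbidden

Premise 2 is F(¬seal_protocol), i.e. O(seal_protocol).
Applying K to premise 10 (O(seal_protocol → ¬report_consent)) and O(seal_protocol) yields O(¬report_consent).
Premise 8, O(file_report → report_consent), contraposes to O(¬report_consent → ¬file_report); with O(¬report_consent) we get O(¬file_report).
Applying K to premise 4 (O(¬file_report → notify_kin)) and O(¬file_report) yields O(notify_kin).
The contrapositive of premise 6 (O(¬dim_lights → ¬notify_kin)) is O(notify_kin → dim_lights), and O(notify_kin) is already established, so O(dim_lights).
Premise 1 is O(submit_sample → ¬dim_lights); contrapositively O(dim_lights → ¬submit_sample). Since O(dim_lights) holds, K gives O(¬submit_sample).
The contrapositive of premise 12 (O(unfreeze_account → submit_sample)) is O(¬submit_sample → ¬unfreeze_account), and O(¬submit_sample) is already established, so O(¬unfreeze_account).
Premises 3, 5, 7, 9, 11 do not contribute to this derivation.
Thus O(¬unfreeze_account), which is F(unfreeze_account): unfreeze_account is forbidden.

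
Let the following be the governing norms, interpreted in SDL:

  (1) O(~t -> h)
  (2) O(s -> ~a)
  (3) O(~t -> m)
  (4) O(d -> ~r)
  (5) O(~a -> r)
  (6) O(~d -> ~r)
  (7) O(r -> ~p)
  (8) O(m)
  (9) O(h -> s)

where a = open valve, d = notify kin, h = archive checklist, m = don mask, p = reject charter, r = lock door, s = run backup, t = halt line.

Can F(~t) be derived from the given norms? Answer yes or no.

Yes

Premises 4 and 6 cover both cases: O(d -> ~r) and O(~d -> ~r). Since d ∨ ~d is a tautology, O(~r) follows.
Premise 5 is O(~a -> r); contrapositively O(~r -> a). Since O(~r) holds, K gives O(a).
Premise 2 is O(s -> ~a); contrapositively O(a -> ~s). Since O(a) holds, K gives O(~s).
Premise 9, O(h -> s), contraposes to O(~s -> ~h); with O(~s) we get O(~h).
The contrapositive of premise 1 (O(~t -> h)) is O(~h -> t), and O(~h) is already established, so O(t).
Premises 3, 7, 8 do not contribute to this derivation.
So O(t) holds, i.e. F(~t). The claim follows.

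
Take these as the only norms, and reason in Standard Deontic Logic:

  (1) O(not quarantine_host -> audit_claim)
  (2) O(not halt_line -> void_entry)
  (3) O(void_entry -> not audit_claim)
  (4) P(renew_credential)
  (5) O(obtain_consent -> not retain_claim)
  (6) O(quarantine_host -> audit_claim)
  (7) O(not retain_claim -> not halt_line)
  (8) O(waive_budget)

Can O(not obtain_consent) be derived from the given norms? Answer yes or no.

By case analysis on not quarantine_host: premise 1 gives O(not quarantine_host -> audit_claim) and premise 6 gives O(quarantine_host -> audit_claim), so O(audit_claim) either way.
The contrapositive of premise 3 (O(void_entry -> not audit_claim)) is O(audit_claim -> not void_entry), and O(audit_claim) is already established, so O(not void_entry).
Premise 2, O(not halt_line -> void_entry), contraposes to O(not void_entry -> halt_line); with O(not void_entry) we get O(halt_line).
Premise 7, O(not retain_claim -> not halt_line), contraposes to O(halt_line -> retain_claim); with O(halt_line) we get O(retain_claim).
The contrapositive of premise 5 (O(obtain_consent -> not retain_claim)) is O(retain_claim -> not obtain_consent), and O(retain_claim) is already established, so O(not obtain_consent).
Premises 4, 8 do not contribute to this derivation.
So O(not obtain_consent) follows.

Yes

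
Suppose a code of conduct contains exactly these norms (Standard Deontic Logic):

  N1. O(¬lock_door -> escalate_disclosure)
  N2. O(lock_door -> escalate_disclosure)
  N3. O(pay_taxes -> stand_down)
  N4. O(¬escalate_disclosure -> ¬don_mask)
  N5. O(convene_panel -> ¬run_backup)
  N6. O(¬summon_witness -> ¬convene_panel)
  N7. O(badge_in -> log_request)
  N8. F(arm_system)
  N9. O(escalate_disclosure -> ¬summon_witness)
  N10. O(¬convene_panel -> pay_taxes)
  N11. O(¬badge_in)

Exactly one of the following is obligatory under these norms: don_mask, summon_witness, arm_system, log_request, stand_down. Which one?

stand_down

Premises 1 and 2 cover both cases: O(¬lock_door -> escalate_disclosure) and O(lock_door -> escalate_disclosure). Since ¬lock_door ∨ lock_door is a tautology, O(escalate_disclosure) follows.
Premise 9 is O(escalate_disclosure -> ¬summon_witness); since O(escalate_disclosure), deontic closure gives O(¬summon_witness).
Premise 6 is O(¬summon_witness -> ¬convene_panel); since O(¬summon_witness), deontic closure gives O(¬convene_panel).
From O(¬convene_panel) and premise 10, O(¬convene_panel -> pay_taxes), we obtain O(pay_taxes).
With premise 3, O(pay_taxes -> stand_down), the K-axiom yields O(stand_down).
So O(stand_down) holds — stand_down is obligatory. None of the other listed options is made obligatory by any chain of premises.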